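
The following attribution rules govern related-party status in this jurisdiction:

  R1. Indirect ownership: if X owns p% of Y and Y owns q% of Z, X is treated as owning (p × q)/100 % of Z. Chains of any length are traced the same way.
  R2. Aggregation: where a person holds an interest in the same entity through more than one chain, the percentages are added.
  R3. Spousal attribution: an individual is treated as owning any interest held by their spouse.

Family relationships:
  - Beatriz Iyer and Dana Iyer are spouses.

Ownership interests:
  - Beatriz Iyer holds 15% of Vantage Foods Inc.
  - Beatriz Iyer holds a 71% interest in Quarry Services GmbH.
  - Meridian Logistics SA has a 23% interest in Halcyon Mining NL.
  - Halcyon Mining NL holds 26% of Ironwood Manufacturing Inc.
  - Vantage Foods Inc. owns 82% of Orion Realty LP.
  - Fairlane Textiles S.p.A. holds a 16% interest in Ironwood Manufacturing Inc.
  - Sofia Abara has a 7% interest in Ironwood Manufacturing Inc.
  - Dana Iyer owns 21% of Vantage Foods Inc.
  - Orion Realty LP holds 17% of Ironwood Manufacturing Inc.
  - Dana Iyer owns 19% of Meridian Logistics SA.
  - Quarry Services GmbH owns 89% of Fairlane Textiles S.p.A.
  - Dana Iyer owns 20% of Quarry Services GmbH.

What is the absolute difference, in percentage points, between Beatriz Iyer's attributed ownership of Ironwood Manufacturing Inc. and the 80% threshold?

By spousal attribution (R3), Beatriz Iyer is treated as also owning Dana Iyer's interest in Vantage Foods Inc, giving 15% + 21% = 36%.
By spousal attribution (R3), Beatriz Iyer is treated as also owning Dana Iyer's interest in Quarry Services GmbH, giving 71% + 20% = 91%.
By spousal attribution (R3), Beatriz Iyer is treated as owning Dana Iyer's 19% interest in Meridian Logistics SA.
Chain via Vantage Foods Inc. → Orion Realty LP (R1): 36% × 82% × 17% = 5.0184% of Ironwood Manufacturing Inc.
Chain via Quarry Services GmbH → Fairlane Textiles S.p.A. (R1): 91% × 89% × 16% = 12.9584% of Ironwood Manufacturing Inc.
Chain via Meridian Logistics SA → Halcyon Mining NL (R1): 19% × 23% × 26% = 1.1362% of Ironwood Manufacturing Inc.
Aggregating (R2): 5.0184% + 12.9584% + 1.1362% = 19.113%.
19.113% falls short of the 80% threshold by 60.887 percentage points.

60.887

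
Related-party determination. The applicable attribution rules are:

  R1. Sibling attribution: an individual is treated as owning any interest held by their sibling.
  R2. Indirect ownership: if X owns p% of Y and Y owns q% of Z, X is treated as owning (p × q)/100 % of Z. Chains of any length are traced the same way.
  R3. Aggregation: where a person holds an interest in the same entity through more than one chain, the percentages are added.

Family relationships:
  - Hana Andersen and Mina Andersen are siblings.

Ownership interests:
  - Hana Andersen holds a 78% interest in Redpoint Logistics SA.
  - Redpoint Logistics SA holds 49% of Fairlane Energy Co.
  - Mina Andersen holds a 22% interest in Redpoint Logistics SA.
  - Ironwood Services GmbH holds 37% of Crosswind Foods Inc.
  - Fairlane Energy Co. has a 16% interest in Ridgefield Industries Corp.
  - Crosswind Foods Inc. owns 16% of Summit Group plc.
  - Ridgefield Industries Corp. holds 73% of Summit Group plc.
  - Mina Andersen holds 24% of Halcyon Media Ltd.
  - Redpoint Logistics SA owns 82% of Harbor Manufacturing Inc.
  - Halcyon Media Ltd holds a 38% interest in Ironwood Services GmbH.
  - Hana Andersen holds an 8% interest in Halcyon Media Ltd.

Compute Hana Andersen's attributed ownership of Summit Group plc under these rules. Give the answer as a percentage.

By sibling attribution (R1), Hana Andersen is treated as also owning Mina Andersen's interest in Redpoint Logistics SA, giving 78% + 22% = 100%.
By sibling attribution (R1), Hana Andersen is treated as also owning Mina Andersen's interest in Halcyon Media Ltd, giving 8% + 24% = 32%.
Chain via Redpoint Logistics SA → Fairlane Energy Co. → Ridgefield Industries Corp. (R2): 100% × 49% × 16% × 73% = 5.7232% of Summit Group plc.
Chain via Halcyon Media Ltd → Ironwood Services GmbH → Crosswind Foods Inc. (R2): 32% × 38% × 37% × 16% = 0.719872% of Summit Group plc.
Aggregating (R3): 5.7232% + 0.719872% = 6.443072%.

6.443072%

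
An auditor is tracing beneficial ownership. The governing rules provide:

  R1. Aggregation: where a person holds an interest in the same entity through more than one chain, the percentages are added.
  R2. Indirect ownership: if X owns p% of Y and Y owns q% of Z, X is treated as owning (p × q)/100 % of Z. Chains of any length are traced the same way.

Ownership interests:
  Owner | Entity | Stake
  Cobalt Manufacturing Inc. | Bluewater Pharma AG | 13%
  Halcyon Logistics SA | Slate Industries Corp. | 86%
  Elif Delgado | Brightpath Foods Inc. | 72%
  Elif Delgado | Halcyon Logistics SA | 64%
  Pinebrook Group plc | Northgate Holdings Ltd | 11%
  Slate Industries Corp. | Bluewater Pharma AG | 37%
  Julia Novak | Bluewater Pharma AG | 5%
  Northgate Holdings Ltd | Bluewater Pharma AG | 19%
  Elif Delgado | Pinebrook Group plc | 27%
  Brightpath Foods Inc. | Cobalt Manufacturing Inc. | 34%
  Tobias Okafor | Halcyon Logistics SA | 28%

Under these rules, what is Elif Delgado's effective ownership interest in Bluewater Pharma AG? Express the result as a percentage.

Chain via Pinebrook Group plc → Northgate Holdings Ltd (R2): 27% × 11% × 19% = 0.5643% of Bluewater Pharma AG.
Chain via Brightpath Foods Inc. → Cobalt Manufacturing Inc. (R2): 72% × 34% × 13% = 3.1824% of Bluewater Pharma AG.
Chain via Halcyon Logistics SA → Slate Industries Corp. (R2): 64% × 86% × 37% = 20.3648% of Bluewater Pharma AG.
Aggregating (R1): 0.5643% + 3.1824% + 20.3648% = 24.1115%.

24.1115%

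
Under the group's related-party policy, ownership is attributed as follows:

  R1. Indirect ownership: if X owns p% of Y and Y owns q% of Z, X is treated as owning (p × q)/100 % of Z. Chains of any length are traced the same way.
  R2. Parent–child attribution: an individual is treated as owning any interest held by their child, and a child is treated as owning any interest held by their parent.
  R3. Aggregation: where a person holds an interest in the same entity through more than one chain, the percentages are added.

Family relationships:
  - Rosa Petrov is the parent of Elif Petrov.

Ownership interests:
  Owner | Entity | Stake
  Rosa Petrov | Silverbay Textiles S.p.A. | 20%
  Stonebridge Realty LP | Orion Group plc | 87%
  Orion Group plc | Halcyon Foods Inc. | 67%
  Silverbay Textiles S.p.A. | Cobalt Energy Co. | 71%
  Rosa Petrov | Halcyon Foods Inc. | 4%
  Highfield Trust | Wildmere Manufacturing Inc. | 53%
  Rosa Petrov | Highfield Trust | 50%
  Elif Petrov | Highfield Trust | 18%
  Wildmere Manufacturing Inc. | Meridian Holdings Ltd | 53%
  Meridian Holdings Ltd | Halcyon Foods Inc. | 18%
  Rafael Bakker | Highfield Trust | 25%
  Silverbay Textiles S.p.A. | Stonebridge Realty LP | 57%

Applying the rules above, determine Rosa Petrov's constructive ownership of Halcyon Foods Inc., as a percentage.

By parent–child attribution (R2), Rosa Petrov is treated as also owning Elif Petrov's interest in Highfield Trust, giving 50% + 18% = 68%.
Chain via Silverbay Textiles S.p.A. → Stonebridge Realty LP → Orion Group plc (R1): 20% × 57% × 87% × 67% = 6.64506% of Halcyon Foods Inc.
Chain via Highfield Trust → Wildmere Manufacturing Inc. → Meridian Holdings Ltd (R1): 68% × 53% × 53% × 18% = 3.438216% of Halcyon Foods Inc.
Direct interest in Halcyon Foods Inc: 4%.
Aggregating (R3): 6.64506% + 3.438216% + 4% = 14.083276%.

14.083276%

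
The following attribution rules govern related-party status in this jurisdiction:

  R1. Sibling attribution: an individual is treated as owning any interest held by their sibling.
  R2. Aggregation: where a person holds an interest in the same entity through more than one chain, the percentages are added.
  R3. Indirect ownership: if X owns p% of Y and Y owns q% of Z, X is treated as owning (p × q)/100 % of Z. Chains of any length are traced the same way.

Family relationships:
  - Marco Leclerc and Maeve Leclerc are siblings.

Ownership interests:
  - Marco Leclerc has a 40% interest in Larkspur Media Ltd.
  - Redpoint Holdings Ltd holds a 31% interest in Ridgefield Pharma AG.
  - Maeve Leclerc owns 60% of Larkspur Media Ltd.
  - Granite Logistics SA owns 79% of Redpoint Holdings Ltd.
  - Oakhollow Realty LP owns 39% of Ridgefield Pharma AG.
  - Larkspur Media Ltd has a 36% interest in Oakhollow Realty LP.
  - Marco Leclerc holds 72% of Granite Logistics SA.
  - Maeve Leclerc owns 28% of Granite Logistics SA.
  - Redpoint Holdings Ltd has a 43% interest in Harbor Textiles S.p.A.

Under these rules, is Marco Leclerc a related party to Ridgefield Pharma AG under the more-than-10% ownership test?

Yes

By sibling attribution (R1), Marco Leclerc is treated as also owning Maeve Leclerc's interest in Granite Logistics SA, giving 72% + 28% = 100%.
By sibling attribution (R1), Marco Leclerc is treated as also owning Maeve Leclerc's interest in Larkspur Media Ltd, giving 40% + 60% = 100%.
Chain via Granite Logistics SA → Redpoint Holdings Ltd (R3): 100% × 79% × 31% = 24.49% of Ridgefield Pharma AG.
Chain via Larkspur Media Ltd → Oakhollow Realty LP (R3): 100% × 36% × 39% = 14.04% of Ridgefield Pharma AG.
Aggregating (R2): 24.49% + 14.04% = 38.53%.
38.53% exceeds the 10% threshold, so Marco is a related party to Ridgefield Pharma AG.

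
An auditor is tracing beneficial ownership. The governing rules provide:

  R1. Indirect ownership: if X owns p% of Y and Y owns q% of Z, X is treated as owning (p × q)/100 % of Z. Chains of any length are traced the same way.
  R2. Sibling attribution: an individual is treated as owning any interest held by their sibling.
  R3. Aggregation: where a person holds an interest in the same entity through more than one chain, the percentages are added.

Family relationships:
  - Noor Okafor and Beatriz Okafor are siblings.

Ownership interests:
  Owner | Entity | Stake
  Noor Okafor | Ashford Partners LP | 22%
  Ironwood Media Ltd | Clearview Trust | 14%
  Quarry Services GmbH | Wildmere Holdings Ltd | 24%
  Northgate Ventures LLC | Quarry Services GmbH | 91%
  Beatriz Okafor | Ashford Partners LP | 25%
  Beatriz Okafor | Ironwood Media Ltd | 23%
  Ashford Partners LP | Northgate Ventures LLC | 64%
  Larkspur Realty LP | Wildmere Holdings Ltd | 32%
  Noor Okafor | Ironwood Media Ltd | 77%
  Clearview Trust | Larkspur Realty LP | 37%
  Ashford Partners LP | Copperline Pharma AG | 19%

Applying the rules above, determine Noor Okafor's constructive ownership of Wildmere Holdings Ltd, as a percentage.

8.227072%

By sibling attribution (R2), Noor Okafor is treated as also owning Beatriz Okafor's interest in Ironwood Media Ltd, giving 77% + 23% = 100%.
By sibling attribution (R2), Noor Okafor is treated as also owning Beatriz Okafor's interest in Ashford Partners LP, giving 22% + 25% = 47%.
Chain via Ironwood Media Ltd → Clearview Trust → Larkspur Realty LP (R1): 100% × 14% × 37% × 32% = 1.6576% of Wildmere Holdings Ltd.
Chain via Ashford Partners LP → Northgate Ventures LLC → Quarry Services GmbH (R1): 47% × 64% × 91% × 24% = 6.569472% of Wildmere Holdings Ltd.
Aggregating (R3): 1.6576% + 6.569472% = 8.227072%.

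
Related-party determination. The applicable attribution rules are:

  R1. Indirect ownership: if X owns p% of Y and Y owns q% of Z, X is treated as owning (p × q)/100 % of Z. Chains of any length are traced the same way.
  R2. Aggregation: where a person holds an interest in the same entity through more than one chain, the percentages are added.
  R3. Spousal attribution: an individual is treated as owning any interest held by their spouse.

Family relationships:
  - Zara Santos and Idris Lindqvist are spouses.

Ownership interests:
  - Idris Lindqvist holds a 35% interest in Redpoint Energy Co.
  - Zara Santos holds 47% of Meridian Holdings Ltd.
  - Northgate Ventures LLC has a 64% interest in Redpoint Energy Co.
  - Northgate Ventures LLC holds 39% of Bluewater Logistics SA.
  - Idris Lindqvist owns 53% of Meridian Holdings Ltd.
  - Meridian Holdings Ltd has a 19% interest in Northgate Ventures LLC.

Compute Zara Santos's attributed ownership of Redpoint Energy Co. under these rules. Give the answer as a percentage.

By spousal attribution (R3), Zara Santos is treated as also owning Idris Lindqvist's interest in Meridian Holdings Ltd, giving 47% + 53% = 100%.
By spousal attribution (R3), Zara Santos is treated as owning Idris Lindqvist's 35% interest in Redpoint Energy Co.
Chain via Meridian Holdings Ltd → Northgate Ventures LLC (R1): 100% × 19% × 64% = 12.16% of Redpoint Energy Co.
Direct interest in Redpoint Energy Co: 35%.
Aggregating (R2): 12.16% + 35% = 47.16%.

47.16%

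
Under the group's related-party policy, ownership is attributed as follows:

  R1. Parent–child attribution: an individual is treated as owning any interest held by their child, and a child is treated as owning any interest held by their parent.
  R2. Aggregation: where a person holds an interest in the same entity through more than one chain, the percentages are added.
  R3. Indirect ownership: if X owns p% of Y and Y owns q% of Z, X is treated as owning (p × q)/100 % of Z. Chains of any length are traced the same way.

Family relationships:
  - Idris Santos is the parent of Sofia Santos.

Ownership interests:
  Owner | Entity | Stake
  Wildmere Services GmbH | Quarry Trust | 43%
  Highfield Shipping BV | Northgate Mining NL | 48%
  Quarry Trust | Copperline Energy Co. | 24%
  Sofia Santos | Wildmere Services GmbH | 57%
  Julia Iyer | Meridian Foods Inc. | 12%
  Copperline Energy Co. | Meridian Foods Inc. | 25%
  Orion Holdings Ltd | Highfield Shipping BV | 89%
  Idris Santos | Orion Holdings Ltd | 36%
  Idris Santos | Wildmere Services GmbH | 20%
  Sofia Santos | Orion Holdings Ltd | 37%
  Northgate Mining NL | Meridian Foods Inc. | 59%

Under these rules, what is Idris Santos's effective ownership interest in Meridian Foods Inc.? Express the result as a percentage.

20.386104%

By parent–child attribution (R1), Idris Santos is treated as also owning Sofia Santos's interest in Orion Holdings Ltd, giving 36% + 37% = 73%.
By parent–child attribution (R1), Idris Santos is treated as also owning Sofia Santos's interest in Wildmere Services GmbH, giving 20% + 57% = 77%.
Chain via Orion Holdings Ltd → Highfield Shipping BV → Northgate Mining NL (R3): 73% × 89% × 48% × 59% = 18.399504% of Meridian Foods Inc.
Chain via Wildmere Services GmbH → Quarry Trust → Copperline Energy Co. (R3): 77% × 43% × 24% × 25% = 1.9866% of Meridian Foods Inc.
Aggregating (R2): 18.399504% + 1.9866% = 20.386104%.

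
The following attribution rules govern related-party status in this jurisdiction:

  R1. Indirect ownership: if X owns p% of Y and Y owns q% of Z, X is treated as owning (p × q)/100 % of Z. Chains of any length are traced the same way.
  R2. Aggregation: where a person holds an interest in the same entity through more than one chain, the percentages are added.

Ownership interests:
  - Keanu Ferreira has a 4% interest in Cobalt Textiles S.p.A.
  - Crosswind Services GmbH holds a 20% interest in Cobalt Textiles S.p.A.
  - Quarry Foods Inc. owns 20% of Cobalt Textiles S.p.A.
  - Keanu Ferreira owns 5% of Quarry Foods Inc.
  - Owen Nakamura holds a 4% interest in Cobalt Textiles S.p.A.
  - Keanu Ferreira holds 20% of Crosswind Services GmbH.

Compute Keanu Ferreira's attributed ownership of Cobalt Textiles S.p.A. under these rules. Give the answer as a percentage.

9%

Chain via Crosswind Services GmbH (R1): 20% × 20% = 4% of Cobalt Textiles S.p.A.
Chain via Quarry Foods Inc. (R1): 5% × 20% = 1% of Cobalt Textiles S.p.A.
Direct interest in Cobalt Textiles S.p.A: 4%.
Aggregating (R2): 4% + 1% + 4% = 9%.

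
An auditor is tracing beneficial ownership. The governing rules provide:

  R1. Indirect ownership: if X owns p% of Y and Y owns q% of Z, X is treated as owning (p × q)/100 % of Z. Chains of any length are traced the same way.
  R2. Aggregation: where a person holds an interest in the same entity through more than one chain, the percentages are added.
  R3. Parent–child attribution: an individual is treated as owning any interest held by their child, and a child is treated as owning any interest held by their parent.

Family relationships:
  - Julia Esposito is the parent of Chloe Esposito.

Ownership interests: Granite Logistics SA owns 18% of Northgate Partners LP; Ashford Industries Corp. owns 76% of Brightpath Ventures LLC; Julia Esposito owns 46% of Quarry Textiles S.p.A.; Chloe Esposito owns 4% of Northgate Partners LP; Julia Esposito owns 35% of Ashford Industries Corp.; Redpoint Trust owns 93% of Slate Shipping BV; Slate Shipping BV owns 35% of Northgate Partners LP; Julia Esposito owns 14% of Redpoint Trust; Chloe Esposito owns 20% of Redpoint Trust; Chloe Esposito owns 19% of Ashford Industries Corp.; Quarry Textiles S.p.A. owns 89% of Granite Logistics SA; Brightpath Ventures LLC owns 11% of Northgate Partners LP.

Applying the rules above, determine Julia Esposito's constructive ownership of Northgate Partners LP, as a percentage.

By parent–child attribution (R3), Julia Esposito is treated as also owning Chloe Esposito's interest in Redpoint Trust, giving 14% + 20% = 34%.
By parent–child attribution (R3), Julia Esposito is treated as also owning Chloe Esposito's interest in Ashford Industries Corp, giving 35% + 19% = 54%.
By parent–child attribution (R3), Julia Esposito is treated as owning Chloe Esposito's 4% interest in Northgate Partners LP.
Chain via Quarry Textiles S.p.A. → Granite Logistics SA (R1): 46% × 89% × 18% = 7.3692% of Northgate Partners LP.
Chain via Redpoint Trust → Slate Shipping BV (R1): 34% × 93% × 35% = 11.067% of Northgate Partners LP.
Chain via Ashford Industries Corp. → Brightpath Ventures LLC (R1): 54% × 76% × 11% = 4.5144% of Northgate Partners LP.
Direct interest in Northgate Partners LP: 4%.
Aggregating (R2): 7.3692% + 11.067% + 4.5144% + 4% = 26.9506%.

26.9506%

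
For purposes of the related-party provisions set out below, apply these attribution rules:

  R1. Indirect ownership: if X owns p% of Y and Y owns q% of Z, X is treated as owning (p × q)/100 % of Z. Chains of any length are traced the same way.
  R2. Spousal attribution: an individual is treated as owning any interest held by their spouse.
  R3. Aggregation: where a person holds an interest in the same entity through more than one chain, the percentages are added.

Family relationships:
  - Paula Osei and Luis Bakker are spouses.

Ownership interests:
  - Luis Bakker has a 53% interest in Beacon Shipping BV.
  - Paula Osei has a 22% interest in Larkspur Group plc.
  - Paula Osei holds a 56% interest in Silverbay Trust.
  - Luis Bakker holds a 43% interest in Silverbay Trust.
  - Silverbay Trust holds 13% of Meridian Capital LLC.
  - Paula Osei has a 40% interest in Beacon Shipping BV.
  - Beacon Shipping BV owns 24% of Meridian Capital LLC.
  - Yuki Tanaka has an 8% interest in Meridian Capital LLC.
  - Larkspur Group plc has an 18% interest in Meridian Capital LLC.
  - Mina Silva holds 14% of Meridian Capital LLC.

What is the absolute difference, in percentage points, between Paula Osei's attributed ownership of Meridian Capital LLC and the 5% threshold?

By spousal attribution (R2), Paula Osei is treated as also owning Luis Bakker's interest in Silverbay Trust, giving 56% + 43% = 99%.
By spousal attribution (R2), Paula Osei is treated as also owning Luis Bakker's interest in Beacon Shipping BV, giving 40% + 53% = 93%.
Chain via Larkspur Group plc (R1): 22% × 18% = 3.96% of Meridian Capital LLC.
Chain via Silverbay Trust (R1): 99% × 13% = 12.87% of Meridian Capital LLC.
Chain via Beacon Shipping BV (R1): 93% × 24% = 22.32% of Meridian Capital LLC.
Aggregating (R3): 3.96% + 12.87% + 22.32% = 39.15%.
39.15% exceeds the 5% threshold by 34.15 percentage points.

34.15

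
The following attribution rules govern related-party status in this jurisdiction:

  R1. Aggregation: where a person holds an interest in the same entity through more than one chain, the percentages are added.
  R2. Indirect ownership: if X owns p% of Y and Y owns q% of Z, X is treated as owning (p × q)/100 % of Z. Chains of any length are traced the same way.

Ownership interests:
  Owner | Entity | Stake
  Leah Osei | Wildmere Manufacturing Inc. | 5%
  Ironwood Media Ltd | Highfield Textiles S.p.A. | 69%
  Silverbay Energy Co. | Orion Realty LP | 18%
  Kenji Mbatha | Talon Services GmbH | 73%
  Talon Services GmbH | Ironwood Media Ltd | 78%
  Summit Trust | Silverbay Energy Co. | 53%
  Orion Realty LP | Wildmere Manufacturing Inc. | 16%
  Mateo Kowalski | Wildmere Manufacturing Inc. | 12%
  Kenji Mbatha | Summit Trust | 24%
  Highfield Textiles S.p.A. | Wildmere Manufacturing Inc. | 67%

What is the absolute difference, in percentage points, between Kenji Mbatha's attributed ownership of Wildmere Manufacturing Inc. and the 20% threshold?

6.689698

Chain via Summit Trust → Silverbay Energy Co. → Orion Realty LP (R2): 24% × 53% × 18% × 16% = 0.366336% of Wildmere Manufacturing Inc.
Chain via Talon Services GmbH → Ironwood Media Ltd → Highfield Textiles S.p.A. (R2): 73% × 78% × 69% × 67% = 26.323362% of Wildmere Manufacturing Inc.
Aggregating (R1): 0.366336% + 26.323362% = 26.689698%.
26.689698% exceeds the 20% threshold by 6.689698 percentage points.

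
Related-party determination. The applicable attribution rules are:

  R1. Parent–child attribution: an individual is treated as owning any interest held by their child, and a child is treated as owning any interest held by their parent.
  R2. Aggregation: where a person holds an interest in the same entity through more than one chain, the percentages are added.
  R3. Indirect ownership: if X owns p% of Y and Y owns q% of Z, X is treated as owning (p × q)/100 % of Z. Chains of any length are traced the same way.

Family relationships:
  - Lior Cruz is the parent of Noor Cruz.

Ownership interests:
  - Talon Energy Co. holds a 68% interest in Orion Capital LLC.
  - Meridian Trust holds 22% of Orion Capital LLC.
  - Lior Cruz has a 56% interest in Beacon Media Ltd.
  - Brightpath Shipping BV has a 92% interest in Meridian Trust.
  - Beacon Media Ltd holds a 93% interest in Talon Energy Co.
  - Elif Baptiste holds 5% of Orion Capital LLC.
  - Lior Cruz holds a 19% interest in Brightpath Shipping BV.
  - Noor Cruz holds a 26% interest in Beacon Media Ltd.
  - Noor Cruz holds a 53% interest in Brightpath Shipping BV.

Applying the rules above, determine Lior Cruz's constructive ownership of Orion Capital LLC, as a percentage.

66.4296%

By parent–child attribution (R1), Lior Cruz is treated as also owning Noor Cruz's interest in Brightpath Shipping BV, giving 19% + 53% = 72%.
By parent–child attribution (R1), Lior Cruz is treated as also owning Noor Cruz's interest in Beacon Media Ltd, giving 56% + 26% = 82%.
Chain via Brightpath Shipping BV → Meridian Trust (R3): 72% × 92% × 22% = 14.5728% of Orion Capital LLC.
Chain via Beacon Media Ltd → Talon Energy Co. (R3): 82% × 93% × 68% = 51.8568% of Orion Capital LLC.
Aggregating (R2): 14.5728% + 51.8568% = 66.4296%.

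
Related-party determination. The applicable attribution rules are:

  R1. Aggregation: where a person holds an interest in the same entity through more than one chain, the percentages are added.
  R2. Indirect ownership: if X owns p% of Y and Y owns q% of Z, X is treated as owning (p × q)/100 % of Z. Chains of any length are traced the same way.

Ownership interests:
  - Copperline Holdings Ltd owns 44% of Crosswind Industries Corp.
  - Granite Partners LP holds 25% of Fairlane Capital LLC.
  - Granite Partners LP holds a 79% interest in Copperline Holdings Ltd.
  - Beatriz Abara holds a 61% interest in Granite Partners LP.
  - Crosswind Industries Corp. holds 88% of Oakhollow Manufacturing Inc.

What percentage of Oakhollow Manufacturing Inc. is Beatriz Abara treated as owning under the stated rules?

18.659168%

Chain via Granite Partners LP → Copperline Holdings Ltd → Crosswind Industries Corp. (R2): 61% × 79% × 44% × 88% = 18.659168% of Oakhollow Manufacturing Inc.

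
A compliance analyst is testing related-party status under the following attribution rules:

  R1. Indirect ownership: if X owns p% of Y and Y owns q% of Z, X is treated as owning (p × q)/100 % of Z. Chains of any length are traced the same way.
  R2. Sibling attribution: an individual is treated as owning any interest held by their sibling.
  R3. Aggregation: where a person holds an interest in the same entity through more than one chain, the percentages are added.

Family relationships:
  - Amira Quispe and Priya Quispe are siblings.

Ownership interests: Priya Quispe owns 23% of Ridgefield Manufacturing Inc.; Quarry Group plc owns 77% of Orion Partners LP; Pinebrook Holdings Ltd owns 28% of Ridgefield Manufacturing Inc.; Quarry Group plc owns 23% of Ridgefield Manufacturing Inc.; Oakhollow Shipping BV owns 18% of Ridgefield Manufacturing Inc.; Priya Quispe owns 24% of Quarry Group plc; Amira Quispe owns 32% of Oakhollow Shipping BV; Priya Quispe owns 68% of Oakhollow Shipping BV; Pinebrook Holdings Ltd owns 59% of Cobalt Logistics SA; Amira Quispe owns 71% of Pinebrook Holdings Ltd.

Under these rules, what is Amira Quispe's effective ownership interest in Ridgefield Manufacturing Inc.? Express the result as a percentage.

By sibling attribution (R2), Amira Quispe is treated as also owning Priya Quispe's interest in Oakhollow Shipping BV, giving 32% + 68% = 100%.
By sibling attribution (R2), Amira Quispe is treated as owning Priya Quispe's 24% interest in Quarry Group plc.
By sibling attribution (R2), Amira Quispe is treated as owning Priya Quispe's 23% interest in Ridgefield Manufacturing Inc.
Chain via Pinebrook Holdings Ltd (R1): 71% × 28% = 19.88% of Ridgefield Manufacturing Inc.
Chain via Oakhollow Shipping BV (R1): 100% × 18% = 18% of Ridgefield Manufacturing Inc.
Chain via Quarry Group plc (R1): 24% × 23% = 5.52% of Ridgefield Manufacturing Inc.
Direct interest in Ridgefield Manufacturing Inc: 23%.
Aggregating (R3): 19.88% + 18% + 5.52% + 23% = 66.4%.

66.4%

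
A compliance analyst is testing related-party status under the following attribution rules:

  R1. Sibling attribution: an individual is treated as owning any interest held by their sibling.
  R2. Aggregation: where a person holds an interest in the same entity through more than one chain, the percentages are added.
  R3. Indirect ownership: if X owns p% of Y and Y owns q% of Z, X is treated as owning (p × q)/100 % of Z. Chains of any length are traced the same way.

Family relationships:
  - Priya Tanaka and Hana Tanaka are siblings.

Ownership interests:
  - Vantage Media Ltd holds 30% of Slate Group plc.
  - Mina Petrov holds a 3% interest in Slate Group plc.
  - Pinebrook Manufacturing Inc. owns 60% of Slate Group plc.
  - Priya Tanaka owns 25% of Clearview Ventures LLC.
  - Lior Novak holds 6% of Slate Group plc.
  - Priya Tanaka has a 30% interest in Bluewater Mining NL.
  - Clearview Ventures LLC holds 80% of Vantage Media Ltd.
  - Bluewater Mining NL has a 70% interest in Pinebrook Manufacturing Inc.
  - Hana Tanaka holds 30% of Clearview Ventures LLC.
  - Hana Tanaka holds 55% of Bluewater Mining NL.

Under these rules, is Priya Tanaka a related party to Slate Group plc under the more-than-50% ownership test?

By sibling attribution (R1), Priya Tanaka is treated as also owning Hana Tanaka's interest in Bluewater Mining NL, giving 30% + 55% = 85%.
By sibling attribution (R1), Priya Tanaka is treated as also owning Hana Tanaka's interest in Clearview Ventures LLC, giving 25% + 30% = 55%.
Chain via Bluewater Mining NL → Pinebrook Manufacturing Inc. (R3): 85% × 70% × 60% = 35.7% of Slate Group plc.
Chain via Clearview Ventures LLC → Vantage Media Ltd (R3): 55% × 80% × 30% = 13.2% of Slate Group plc.
Aggregating (R2): 35.7% + 13.2% = 48.9%.
48.9% does not exceed the 50% threshold, so Priya is not a related party to Slate Group plc.

No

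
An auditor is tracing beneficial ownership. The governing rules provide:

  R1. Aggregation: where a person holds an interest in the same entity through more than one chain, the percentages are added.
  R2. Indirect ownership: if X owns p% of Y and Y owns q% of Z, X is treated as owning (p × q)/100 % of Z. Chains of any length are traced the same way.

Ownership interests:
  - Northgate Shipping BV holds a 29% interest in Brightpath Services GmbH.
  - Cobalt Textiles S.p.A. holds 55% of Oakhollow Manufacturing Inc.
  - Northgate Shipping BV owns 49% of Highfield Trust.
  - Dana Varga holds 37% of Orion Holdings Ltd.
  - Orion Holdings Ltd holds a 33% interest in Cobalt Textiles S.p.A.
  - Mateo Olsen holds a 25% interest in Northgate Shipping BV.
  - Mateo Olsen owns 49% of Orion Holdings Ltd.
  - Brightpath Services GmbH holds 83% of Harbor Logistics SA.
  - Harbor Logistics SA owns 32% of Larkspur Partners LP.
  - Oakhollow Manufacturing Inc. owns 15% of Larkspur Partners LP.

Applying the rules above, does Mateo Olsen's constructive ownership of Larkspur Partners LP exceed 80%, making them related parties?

Chain via Northgate Shipping BV → Brightpath Services GmbH → Harbor Logistics SA (R2): 25% × 29% × 83% × 32% = 1.9256% of Larkspur Partners LP.
Chain via Orion Holdings Ltd → Cobalt Textiles S.p.A. → Oakhollow Manufacturing Inc. (R2): 49% × 33% × 55% × 15% = 1.334025% of Larkspur Partners LP.
Aggregating (R1): 1.9256% + 1.334025% = 3.259625%.
3.259625% does not exceed the 80% threshold, so Mateo is not a related party to Larkspur Partners LP.

No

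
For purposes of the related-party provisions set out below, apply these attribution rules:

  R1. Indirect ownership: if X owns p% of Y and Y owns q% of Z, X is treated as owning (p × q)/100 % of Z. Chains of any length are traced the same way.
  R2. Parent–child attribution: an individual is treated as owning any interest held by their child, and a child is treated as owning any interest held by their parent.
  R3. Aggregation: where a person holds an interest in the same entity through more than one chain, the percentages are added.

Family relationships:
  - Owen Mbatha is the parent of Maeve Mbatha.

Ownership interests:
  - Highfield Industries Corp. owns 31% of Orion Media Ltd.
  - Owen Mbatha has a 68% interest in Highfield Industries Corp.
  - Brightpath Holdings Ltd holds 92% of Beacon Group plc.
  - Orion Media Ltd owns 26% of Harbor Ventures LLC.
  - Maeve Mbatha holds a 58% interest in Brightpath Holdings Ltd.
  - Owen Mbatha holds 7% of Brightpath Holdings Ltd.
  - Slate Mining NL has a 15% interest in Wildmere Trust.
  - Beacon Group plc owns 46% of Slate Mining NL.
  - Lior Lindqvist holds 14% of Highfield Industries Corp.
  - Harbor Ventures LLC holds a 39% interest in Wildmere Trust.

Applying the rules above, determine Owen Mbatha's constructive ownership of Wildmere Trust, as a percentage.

By parent–child attribution (R2), Owen Mbatha is treated as also owning Maeve Mbatha's interest in Brightpath Holdings Ltd, giving 7% + 58% = 65%.
Chain via Brightpath Holdings Ltd → Beacon Group plc → Slate Mining NL (R1): 65% × 92% × 46% × 15% = 4.1262% of Wildmere Trust.
Chain via Highfield Industries Corp. → Orion Media Ltd → Harbor Ventures LLC (R1): 68% × 31% × 26% × 39% = 2.137512% of Wildmere Trust.
Aggregating (R3): 4.1262% + 2.137512% = 6.263712%.

6.263712%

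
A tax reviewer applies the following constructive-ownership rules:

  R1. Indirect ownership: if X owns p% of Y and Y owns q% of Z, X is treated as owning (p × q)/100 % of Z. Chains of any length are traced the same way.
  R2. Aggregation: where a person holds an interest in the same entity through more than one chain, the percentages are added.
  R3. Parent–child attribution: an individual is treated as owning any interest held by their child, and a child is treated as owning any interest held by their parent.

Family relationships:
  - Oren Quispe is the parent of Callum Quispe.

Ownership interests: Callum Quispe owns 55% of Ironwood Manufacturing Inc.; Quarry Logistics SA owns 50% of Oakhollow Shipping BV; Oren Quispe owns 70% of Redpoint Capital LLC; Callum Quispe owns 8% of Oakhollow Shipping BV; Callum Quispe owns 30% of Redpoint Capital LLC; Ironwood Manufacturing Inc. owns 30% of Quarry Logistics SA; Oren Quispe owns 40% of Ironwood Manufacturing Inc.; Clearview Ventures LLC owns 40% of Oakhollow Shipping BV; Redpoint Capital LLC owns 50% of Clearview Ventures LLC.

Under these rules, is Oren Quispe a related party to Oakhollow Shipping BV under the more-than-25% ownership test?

Yes

By parent–child attribution (R3), Oren Quispe is treated as also owning Callum Quispe's interest in Ironwood Manufacturing Inc, giving 40% + 55% = 95%.
By parent–child attribution (R3), Oren Quispe is treated as also owning Callum Quispe's interest in Redpoint Capital LLC, giving 70% + 30% = 100%.
By parent–child attribution (R3), Oren Quispe is treated as owning Callum Quispe's 8% interest in Oakhollow Shipping BV.
Chain via Ironwood Manufacturing Inc. → Quarry Logistics SA (R1): 95% × 30% × 50% = 14.25% of Oakhollow Shipping BV.
Chain via Redpoint Capital LLC → Clearview Ventures LLC (R1): 100% × 50% × 40% = 20% of Oakhollow Shipping BV.
Direct interest in Oakhollow Shipping BV: 8%.
Aggregating (R2): 14.25% + 20% + 8% = 42.25%.
42.25% exceeds the 25% threshold, so Oren is a related party to Oakhollow Shipping BV.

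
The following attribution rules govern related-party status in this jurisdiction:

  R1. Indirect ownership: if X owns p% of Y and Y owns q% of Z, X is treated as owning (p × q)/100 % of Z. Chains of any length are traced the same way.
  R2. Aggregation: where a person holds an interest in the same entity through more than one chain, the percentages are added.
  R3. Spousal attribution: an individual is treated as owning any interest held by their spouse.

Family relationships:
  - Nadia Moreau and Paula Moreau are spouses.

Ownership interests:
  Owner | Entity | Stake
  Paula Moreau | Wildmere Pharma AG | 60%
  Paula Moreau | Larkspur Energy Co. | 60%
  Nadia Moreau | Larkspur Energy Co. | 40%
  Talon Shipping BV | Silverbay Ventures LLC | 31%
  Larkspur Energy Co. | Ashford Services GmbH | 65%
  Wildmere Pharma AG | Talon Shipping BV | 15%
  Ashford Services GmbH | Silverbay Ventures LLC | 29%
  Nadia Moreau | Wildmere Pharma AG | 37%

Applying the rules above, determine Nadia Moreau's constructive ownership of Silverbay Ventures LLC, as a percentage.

By spousal attribution (R3), Nadia Moreau is treated as also owning Paula Moreau's interest in Wildmere Pharma AG, giving 37% + 60% = 97%.
By spousal attribution (R3), Nadia Moreau is treated as also owning Paula Moreau's interest in Larkspur Energy Co, giving 40% + 60% = 100%.
Chain via Wildmere Pharma AG → Talon Shipping BV (R1): 97% × 15% × 31% = 4.5105% of Silverbay Ventures LLC.
Chain via Larkspur Energy Co. → Ashford Services GmbH (R1): 100% × 65% × 29% = 18.85% of Silverbay Ventures LLC.
Aggregating (R2): 4.5105% + 18.85% = 23.3605%.

23.3605%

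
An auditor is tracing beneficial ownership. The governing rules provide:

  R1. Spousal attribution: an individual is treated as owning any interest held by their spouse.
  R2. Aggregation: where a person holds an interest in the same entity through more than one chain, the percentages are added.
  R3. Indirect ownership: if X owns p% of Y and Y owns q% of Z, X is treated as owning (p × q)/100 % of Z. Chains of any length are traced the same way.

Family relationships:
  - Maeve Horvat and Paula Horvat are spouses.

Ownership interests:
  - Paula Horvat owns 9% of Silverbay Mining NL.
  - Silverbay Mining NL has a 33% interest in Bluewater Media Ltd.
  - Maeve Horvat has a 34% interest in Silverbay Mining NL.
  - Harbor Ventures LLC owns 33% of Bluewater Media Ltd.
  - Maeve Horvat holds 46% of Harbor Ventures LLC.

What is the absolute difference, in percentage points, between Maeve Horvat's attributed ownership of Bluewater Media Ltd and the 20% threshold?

9.37

By spousal attribution (R1), Maeve Horvat is treated as also owning Paula Horvat's interest in Silverbay Mining NL, giving 34% + 9% = 43%.
Chain via Silverbay Mining NL (R3): 43% × 33% = 14.19% of Bluewater Media Ltd.
Chain via Harbor Ventures LLC (R3): 46% × 33% = 15.18% of Bluewater Media Ltd.
Aggregating (R2): 14.19% + 15.18% = 29.37%.
29.37% exceeds the 20% threshold by 9.37 percentage points.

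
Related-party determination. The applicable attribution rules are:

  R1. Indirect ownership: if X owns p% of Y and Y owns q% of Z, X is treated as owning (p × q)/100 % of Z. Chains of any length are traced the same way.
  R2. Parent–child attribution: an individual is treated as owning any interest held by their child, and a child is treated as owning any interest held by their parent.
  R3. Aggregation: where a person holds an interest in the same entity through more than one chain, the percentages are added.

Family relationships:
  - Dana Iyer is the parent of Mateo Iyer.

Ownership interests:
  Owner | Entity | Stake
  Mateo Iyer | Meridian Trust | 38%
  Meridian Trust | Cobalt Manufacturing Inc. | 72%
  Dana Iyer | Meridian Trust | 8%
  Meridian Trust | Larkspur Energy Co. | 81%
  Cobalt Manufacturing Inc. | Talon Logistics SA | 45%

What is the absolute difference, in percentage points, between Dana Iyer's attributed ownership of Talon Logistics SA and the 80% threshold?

65.096

By parent–child attribution (R2), Dana Iyer is treated as also owning Mateo Iyer's interest in Meridian Trust, giving 8% + 38% = 46%.
Chain via Meridian Trust → Cobalt Manufacturing Inc. (R1): 46% × 72% × 45% = 14.904% of Talon Logistics SA.
14.904% falls short of the 80% threshold by 65.096 percentage points.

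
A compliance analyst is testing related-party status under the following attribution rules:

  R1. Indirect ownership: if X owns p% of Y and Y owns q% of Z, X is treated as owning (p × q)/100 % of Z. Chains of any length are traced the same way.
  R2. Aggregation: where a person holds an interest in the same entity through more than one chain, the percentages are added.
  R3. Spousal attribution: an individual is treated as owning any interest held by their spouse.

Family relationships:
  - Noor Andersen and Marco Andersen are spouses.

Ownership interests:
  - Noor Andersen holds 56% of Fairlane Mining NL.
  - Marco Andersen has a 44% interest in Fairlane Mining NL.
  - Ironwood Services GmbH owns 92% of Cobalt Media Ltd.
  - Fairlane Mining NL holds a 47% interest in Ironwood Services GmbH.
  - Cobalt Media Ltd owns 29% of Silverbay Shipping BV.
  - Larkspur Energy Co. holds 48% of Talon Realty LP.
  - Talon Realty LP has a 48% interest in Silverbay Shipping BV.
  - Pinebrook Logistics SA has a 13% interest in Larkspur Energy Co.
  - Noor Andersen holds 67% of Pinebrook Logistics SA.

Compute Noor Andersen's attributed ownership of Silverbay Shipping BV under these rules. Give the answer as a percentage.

By spousal attribution (R3), Noor Andersen is treated as also owning Marco Andersen's interest in Fairlane Mining NL, giving 56% + 44% = 100%.
Chain via Fairlane Mining NL → Ironwood Services GmbH → Cobalt Media Ltd (R1): 100% × 47% × 92% × 29% = 12.5396% of Silverbay Shipping BV.
Chain via Pinebrook Logistics SA → Larkspur Energy Co. → Talon Realty LP (R1): 67% × 13% × 48% × 48% = 2.006784% of Silverbay Shipping BV.
Aggregating (R2): 12.5396% + 2.006784% = 14.546384%.

14.546384%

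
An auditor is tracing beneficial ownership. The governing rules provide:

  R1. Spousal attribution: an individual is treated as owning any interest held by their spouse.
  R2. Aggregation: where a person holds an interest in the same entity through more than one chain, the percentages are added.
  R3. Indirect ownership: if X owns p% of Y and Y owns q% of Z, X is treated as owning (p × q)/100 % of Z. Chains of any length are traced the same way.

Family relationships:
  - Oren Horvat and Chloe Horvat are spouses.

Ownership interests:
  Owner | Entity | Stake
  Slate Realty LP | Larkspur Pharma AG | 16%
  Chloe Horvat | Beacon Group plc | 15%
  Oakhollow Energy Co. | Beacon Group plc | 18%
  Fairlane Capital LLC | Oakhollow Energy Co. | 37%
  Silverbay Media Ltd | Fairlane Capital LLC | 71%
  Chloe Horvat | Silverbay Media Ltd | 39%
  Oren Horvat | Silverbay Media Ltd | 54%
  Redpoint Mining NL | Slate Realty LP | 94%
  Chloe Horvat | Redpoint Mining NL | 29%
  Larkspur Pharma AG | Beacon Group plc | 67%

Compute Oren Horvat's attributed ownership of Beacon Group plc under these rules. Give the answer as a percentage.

By spousal attribution (R1), Oren Horvat is treated as also owning Chloe Horvat's interest in Silverbay Media Ltd, giving 54% + 39% = 93%.
By spousal attribution (R1), Oren Horvat is treated as owning Chloe Horvat's 29% interest in Redpoint Mining NL.
By spousal attribution (R1), Oren Horvat is treated as owning Chloe Horvat's 15% interest in Beacon Group plc.
Chain via Silverbay Media Ltd → Fairlane Capital LLC → Oakhollow Energy Co. (R3): 93% × 71% × 37% × 18% = 4.397598% of Beacon Group plc.
Chain via Redpoint Mining NL → Slate Realty LP → Larkspur Pharma AG (R3): 29% × 94% × 16% × 67% = 2.922272% of Beacon Group plc.
Direct interest in Beacon Group plc: 15%.
Aggregating (R2): 4.397598% + 2.922272% + 15% = 22.31987%.

22.31987%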